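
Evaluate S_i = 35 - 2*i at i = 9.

S_9 = 35 + -2*9 = 35 + -18 = 17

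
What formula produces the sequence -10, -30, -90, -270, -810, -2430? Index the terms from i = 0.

Check ratios: -30 / -10 = 3.0
Common ratio r = 3.
First term a = -10.
Formula: S_i = -10 * 3^i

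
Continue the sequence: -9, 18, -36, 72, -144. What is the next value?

Ratios: 18 / -9 = -2.0
This is a geometric sequence with common ratio r = -2.
Next term = -144 * -2 = 288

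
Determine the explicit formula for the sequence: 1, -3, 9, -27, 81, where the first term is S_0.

Check ratios: -3 / 1 = -3.0
Common ratio r = -3.
First term a = 1.
Formula: S_i = 1 * (-3)^i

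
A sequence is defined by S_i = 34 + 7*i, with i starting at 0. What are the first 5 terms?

This is an arithmetic sequence.
i=0: S_0 = 34 + 7*0 = 34
i=1: S_1 = 34 + 7*1 = 41
i=2: S_2 = 34 + 7*2 = 48
i=3: S_3 = 34 + 7*3 = 55
i=4: S_4 = 34 + 7*4 = 62
The first 5 terms are: [34, 41, 48, 55, 62]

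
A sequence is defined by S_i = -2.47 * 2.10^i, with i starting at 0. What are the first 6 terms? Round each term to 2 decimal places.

This is a geometric sequence.
i=0: S_0 = -2.47 * 2.1^0 = -2.47
i=1: S_1 = -2.47 * 2.1^1 ≈ -5.19
i=2: S_2 = -2.47 * 2.1^2 ≈ -10.89
i=3: S_3 = -2.47 * 2.1^3 ≈ -22.87
i=4: S_4 = -2.47 * 2.1^4 ≈ -48.04
i=5: S_5 = -2.47 * 2.1^5 ≈ -100.88
The first 6 terms are: [-2.47, -5.19, -10.89, -22.87, -48.04, -100.88]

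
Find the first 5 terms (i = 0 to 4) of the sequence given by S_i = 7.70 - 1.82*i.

This is an arithmetic sequence.
i=0: S_0 = 7.7 + -1.82*0 = 7.7
i=1: S_1 = 7.7 + -1.82*1 = 5.88
i=2: S_2 = 7.7 + -1.82*2 = 4.06
i=3: S_3 = 7.7 + -1.82*3 = 2.24
i=4: S_4 = 7.7 + -1.82*4 = 0.42
The first 5 terms are: [7.7, 5.88, 4.06, 2.24, 0.42]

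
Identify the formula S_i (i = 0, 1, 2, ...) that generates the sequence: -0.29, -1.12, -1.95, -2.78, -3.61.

Check differences: -1.12 - -0.29 = -0.83
-1.95 - -1.12 = -0.83
Common difference d = -0.83.
First term a = -0.29.
Formula: S_i = -0.29 - 0.83*i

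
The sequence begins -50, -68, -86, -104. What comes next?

Differences: -68 - -50 = -18
This is an arithmetic sequence with common difference d = -18.
Next term = -104 + -18 = -122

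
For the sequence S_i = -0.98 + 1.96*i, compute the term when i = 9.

S_9 = -0.98 + 1.96*9 = -0.98 + 17.64 = 16.66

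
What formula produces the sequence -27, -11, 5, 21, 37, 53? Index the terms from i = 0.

Check differences: -11 - -27 = 16
5 - -11 = 16
Common difference d = 16.
First term a = -27.
Formula: S_i = -27 + 16*i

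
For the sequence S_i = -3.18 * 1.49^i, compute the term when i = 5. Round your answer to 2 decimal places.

S_5 = -3.18 * 1.49^5 ≈ -3.18 * 7.344 ≈ -23.35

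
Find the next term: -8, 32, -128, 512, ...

Ratios: 32 / -8 = -4.0
This is a geometric sequence with common ratio r = -4.
Next term = 512 * -4 = -2048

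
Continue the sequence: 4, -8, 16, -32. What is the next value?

Ratios: -8 / 4 = -2.0
This is a geometric sequence with common ratio r = -2.
Next term = -32 * -2 = 64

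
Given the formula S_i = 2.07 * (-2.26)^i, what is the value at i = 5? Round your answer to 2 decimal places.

S_5 = 2.07 * (-2.26)^5 ≈ 2.07 * -58.9579 ≈ -122.04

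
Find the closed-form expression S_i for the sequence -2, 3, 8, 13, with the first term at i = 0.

Check differences: 3 - -2 = 5
8 - 3 = 5
Common difference d = 5.
First term a = -2.
Formula: S_i = -2 + 5*i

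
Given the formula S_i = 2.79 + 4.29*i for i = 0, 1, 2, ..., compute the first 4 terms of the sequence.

This is an arithmetic sequence.
i=0: S_0 = 2.79 + 4.29*0 = 2.79
i=1: S_1 = 2.79 + 4.29*1 = 7.08
i=2: S_2 = 2.79 + 4.29*2 = 11.37
i=3: S_3 = 2.79 + 4.29*3 = 15.66
The first 4 terms are: [2.79, 7.08, 11.37, 15.66]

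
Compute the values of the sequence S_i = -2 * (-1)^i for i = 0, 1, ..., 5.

This is a geometric sequence.
i=0: S_0 = -2 * (-1)^0 = -2
i=1: S_1 = -2 * (-1)^1 = 2
i=2: S_2 = -2 * (-1)^2 = -2
i=3: S_3 = -2 * (-1)^3 = 2
i=4: S_4 = -2 * (-1)^4 = -2
i=5: S_5 = -2 * (-1)^5 = 2
The first 6 terms are: [-2, 2, -2, 2, -2, 2]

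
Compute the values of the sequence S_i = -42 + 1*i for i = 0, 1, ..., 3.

This is an arithmetic sequence.
i=0: S_0 = -42 + 1*0 = -42
i=1: S_1 = -42 + 1*1 = -41
i=2: S_2 = -42 + 1*2 = -40
i=3: S_3 = -42 + 1*3 = -39
The first 4 terms are: [-42, -41, -40, -39]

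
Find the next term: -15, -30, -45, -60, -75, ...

Differences: -30 - -15 = -15
This is an arithmetic sequence with common difference d = -15.
Next term = -75 + -15 = -90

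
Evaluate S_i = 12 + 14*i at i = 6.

S_6 = 12 + 14*6 = 12 + 84 = 96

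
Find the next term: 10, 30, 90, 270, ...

Ratios: 30 / 10 = 3.0
This is a geometric sequence with common ratio r = 3.
Next term = 270 * 3 = 810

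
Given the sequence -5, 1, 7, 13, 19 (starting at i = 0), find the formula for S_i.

Check differences: 1 - -5 = 6
7 - 1 = 6
Common difference d = 6.
First term a = -5.
Formula: S_i = -5 + 6*i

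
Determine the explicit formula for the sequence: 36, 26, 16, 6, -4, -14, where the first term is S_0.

Check differences: 26 - 36 = -10
16 - 26 = -10
Common difference d = -10.
First term a = 36.
Formula: S_i = 36 - 10*i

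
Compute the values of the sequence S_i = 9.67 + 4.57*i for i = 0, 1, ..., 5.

This is an arithmetic sequence.
i=0: S_0 = 9.67 + 4.57*0 = 9.67
i=1: S_1 = 9.67 + 4.57*1 = 14.24
i=2: S_2 = 9.67 + 4.57*2 = 18.81
i=3: S_3 = 9.67 + 4.57*3 = 23.38
i=4: S_4 = 9.67 + 4.57*4 = 27.95
i=5: S_5 = 9.67 + 4.57*5 = 32.52
The first 6 terms are: [9.67, 14.24, 18.81, 23.38, 27.95, 32.52]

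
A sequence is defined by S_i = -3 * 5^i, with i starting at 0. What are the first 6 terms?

This is a geometric sequence.
i=0: S_0 = -3 * 5^0 = -3
i=1: S_1 = -3 * 5^1 = -15
i=2: S_2 = -3 * 5^2 = -75
i=3: S_3 = -3 * 5^3 = -375
i=4: S_4 = -3 * 5^4 = -1875
i=5: S_5 = -3 * 5^5 = -9375
The first 6 terms are: [-3, -15, -75, -375, -1875, -9375]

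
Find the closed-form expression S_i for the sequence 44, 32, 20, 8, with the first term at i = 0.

Check differences: 32 - 44 = -12
20 - 32 = -12
Common difference d = -12.
First term a = 44.
Formula: S_i = 44 - 12*i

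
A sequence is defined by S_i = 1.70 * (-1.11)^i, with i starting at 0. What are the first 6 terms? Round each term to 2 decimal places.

This is a geometric sequence.
i=0: S_0 = 1.7 * (-1.11)^0 = 1.7
i=1: S_1 = 1.7 * (-1.11)^1 ≈ -1.89
i=2: S_2 = 1.7 * (-1.11)^2 ≈ 2.09
i=3: S_3 = 1.7 * (-1.11)^3 ≈ -2.32
i=4: S_4 = 1.7 * (-1.11)^4 ≈ 2.58
i=5: S_5 = 1.7 * (-1.11)^5 ≈ -2.86
The first 6 terms are: [1.7, -1.89, 2.09, -2.32, 2.58, -2.86]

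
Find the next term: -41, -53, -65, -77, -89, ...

Differences: -53 - -41 = -12
This is an arithmetic sequence with common difference d = -12.
Next term = -89 + -12 = -101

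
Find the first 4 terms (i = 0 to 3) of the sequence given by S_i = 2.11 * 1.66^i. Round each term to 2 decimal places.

This is a geometric sequence.
i=0: S_0 = 2.11 * 1.66^0 = 2.11
i=1: S_1 = 2.11 * 1.66^1 ≈ 3.5
i=2: S_2 = 2.11 * 1.66^2 ≈ 5.81
i=3: S_3 = 2.11 * 1.66^3 ≈ 9.65
The first 4 terms are: [2.11, 3.5, 5.81, 9.65]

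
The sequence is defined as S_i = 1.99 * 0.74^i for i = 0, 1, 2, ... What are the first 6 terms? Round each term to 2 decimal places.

This is a geometric sequence.
i=0: S_0 = 1.99 * 0.74^0 = 1.99
i=1: S_1 = 1.99 * 0.74^1 ≈ 1.47
i=2: S_2 = 1.99 * 0.74^2 ≈ 1.09
i=3: S_3 = 1.99 * 0.74^3 ≈ 0.81
i=4: S_4 = 1.99 * 0.74^4 ≈ 0.6
i=5: S_5 = 1.99 * 0.74^5 ≈ 0.44
The first 6 terms are: [1.99, 1.47, 1.09, 0.81, 0.6, 0.44]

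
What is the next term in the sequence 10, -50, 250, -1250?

Ratios: -50 / 10 = -5.0
This is a geometric sequence with common ratio r = -5.
Next term = -1250 * -5 = 6250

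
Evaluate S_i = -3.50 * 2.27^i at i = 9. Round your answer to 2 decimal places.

S_9 = -3.5 * 2.27^9 ≈ -3.5 * 1600.4154 ≈ -5601.45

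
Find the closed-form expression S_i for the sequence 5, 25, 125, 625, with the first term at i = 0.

Check ratios: 25 / 5 = 5.0
Common ratio r = 5.
First term a = 5.
Formula: S_i = 5 * 5^i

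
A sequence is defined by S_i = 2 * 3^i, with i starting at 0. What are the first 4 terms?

This is a geometric sequence.
i=0: S_0 = 2 * 3^0 = 2
i=1: S_1 = 2 * 3^1 = 6
i=2: S_2 = 2 * 3^2 = 18
i=3: S_3 = 2 * 3^3 = 54
The first 4 terms are: [2, 6, 18, 54]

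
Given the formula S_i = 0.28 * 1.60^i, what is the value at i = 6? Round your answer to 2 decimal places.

S_6 = 0.28 * 1.6^6 ≈ 0.28 * 16.7772 ≈ 4.7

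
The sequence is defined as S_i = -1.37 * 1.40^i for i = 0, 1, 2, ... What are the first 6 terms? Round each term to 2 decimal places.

This is a geometric sequence.
i=0: S_0 = -1.37 * 1.4^0 = -1.37
i=1: S_1 = -1.37 * 1.4^1 ≈ -1.92
i=2: S_2 = -1.37 * 1.4^2 ≈ -2.69
i=3: S_3 = -1.37 * 1.4^3 ≈ -3.76
i=4: S_4 = -1.37 * 1.4^4 ≈ -5.26
i=5: S_5 = -1.37 * 1.4^5 ≈ -7.37
The first 6 terms are: [-1.37, -1.92, -2.69, -3.76, -5.26, -7.37]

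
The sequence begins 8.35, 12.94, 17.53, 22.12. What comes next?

Differences: 12.94 - 8.35 = 4.59
This is an arithmetic sequence with common difference d = 4.59.
Next term = 22.12 + 4.59 = 26.71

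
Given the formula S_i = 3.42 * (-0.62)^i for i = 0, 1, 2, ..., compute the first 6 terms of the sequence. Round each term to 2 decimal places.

This is a geometric sequence.
i=0: S_0 = 3.42 * (-0.62)^0 = 3.42
i=1: S_1 = 3.42 * (-0.62)^1 ≈ -2.12
i=2: S_2 = 3.42 * (-0.62)^2 ≈ 1.31
i=3: S_3 = 3.42 * (-0.62)^3 ≈ -0.82
i=4: S_4 = 3.42 * (-0.62)^4 ≈ 0.51
i=5: S_5 = 3.42 * (-0.62)^5 ≈ -0.31
The first 6 terms are: [3.42, -2.12, 1.31, -0.82, 0.51, -0.31]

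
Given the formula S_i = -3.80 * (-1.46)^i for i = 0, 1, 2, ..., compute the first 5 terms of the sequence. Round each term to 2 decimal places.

This is a geometric sequence.
i=0: S_0 = -3.8 * (-1.46)^0 = -3.8
i=1: S_1 = -3.8 * (-1.46)^1 ≈ 5.55
i=2: S_2 = -3.8 * (-1.46)^2 ≈ -8.1
i=3: S_3 = -3.8 * (-1.46)^3 ≈ 11.83
i=4: S_4 = -3.8 * (-1.46)^4 ≈ -17.27
The first 5 terms are: [-3.8, 5.55, -8.1, 11.83, -17.27]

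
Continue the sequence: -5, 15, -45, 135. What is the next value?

Ratios: 15 / -5 = -3.0
This is a geometric sequence with common ratio r = -3.
Next term = 135 * -3 = -405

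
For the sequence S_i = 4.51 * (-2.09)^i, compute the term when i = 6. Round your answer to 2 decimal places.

S_6 = 4.51 * (-2.09)^6 ≈ 4.51 * 83.3446 ≈ 375.88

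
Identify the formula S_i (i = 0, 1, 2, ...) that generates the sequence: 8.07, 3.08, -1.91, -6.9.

Check differences: 3.08 - 8.07 = -4.99
-1.91 - 3.08 = -4.99
Common difference d = -4.99.
First term a = 8.07.
Formula: S_i = 8.07 - 4.99*i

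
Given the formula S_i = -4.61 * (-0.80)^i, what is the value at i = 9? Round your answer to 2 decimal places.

S_9 = -4.61 * (-0.8)^9 ≈ -4.61 * -0.1342 ≈ 0.62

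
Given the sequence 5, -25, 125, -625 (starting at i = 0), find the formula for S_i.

Check ratios: -25 / 5 = -5.0
Common ratio r = -5.
First term a = 5.
Formula: S_i = 5 * (-5)^i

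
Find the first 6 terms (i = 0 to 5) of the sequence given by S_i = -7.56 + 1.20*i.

This is an arithmetic sequence.
i=0: S_0 = -7.56 + 1.2*0 = -7.56
i=1: S_1 = -7.56 + 1.2*1 = -6.36
i=2: S_2 = -7.56 + 1.2*2 = -5.16
i=3: S_3 = -7.56 + 1.2*3 = -3.96
i=4: S_4 = -7.56 + 1.2*4 = -2.76
i=5: S_5 = -7.56 + 1.2*5 = -1.56
The first 6 terms are: [-7.56, -6.36, -5.16, -3.96, -2.76, -1.56]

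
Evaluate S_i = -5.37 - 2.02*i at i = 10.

S_10 = -5.37 + -2.02*10 = -5.37 + -20.2 = -25.57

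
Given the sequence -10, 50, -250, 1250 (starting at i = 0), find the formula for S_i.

Check ratios: 50 / -10 = -5.0
Common ratio r = -5.
First term a = -10.
Formula: S_i = -10 * (-5)^i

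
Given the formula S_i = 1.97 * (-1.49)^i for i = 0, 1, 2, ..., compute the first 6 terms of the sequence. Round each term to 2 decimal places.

This is a geometric sequence.
i=0: S_0 = 1.97 * (-1.49)^0 = 1.97
i=1: S_1 = 1.97 * (-1.49)^1 ≈ -2.94
i=2: S_2 = 1.97 * (-1.49)^2 ≈ 4.37
i=3: S_3 = 1.97 * (-1.49)^3 ≈ -6.52
i=4: S_4 = 1.97 * (-1.49)^4 ≈ 9.71
i=5: S_5 = 1.97 * (-1.49)^5 ≈ -14.47
The first 6 terms are: [1.97, -2.94, 4.37, -6.52, 9.71, -14.47]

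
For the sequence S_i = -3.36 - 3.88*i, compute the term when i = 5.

S_5 = -3.36 + -3.88*5 = -3.36 + -19.4 = -22.76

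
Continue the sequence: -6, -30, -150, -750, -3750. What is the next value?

Ratios: -30 / -6 = 5.0
This is a geometric sequence with common ratio r = 5.
Next term = -3750 * 5 = -18750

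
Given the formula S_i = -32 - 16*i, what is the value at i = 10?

S_10 = -32 + -16*10 = -32 + -160 = -192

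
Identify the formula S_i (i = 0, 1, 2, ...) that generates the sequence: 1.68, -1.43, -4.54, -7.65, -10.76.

Check differences: -1.43 - 1.68 = -3.11
-4.54 - -1.43 = -3.11
Common difference d = -3.11.
First term a = 1.68.
Formula: S_i = 1.68 - 3.11*i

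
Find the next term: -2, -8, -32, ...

Ratios: -8 / -2 = 4.0
This is a geometric sequence with common ratio r = 4.
Next term = -32 * 4 = -128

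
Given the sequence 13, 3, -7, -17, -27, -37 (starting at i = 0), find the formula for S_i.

Check differences: 3 - 13 = -10
-7 - 3 = -10
Common difference d = -10.
First term a = 13.
Formula: S_i = 13 - 10*i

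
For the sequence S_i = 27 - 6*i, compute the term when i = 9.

S_9 = 27 + -6*9 = 27 + -54 = -27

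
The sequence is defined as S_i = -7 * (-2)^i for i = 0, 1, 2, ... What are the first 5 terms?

This is a geometric sequence.
i=0: S_0 = -7 * (-2)^0 = -7
i=1: S_1 = -7 * (-2)^1 = 14
i=2: S_2 = -7 * (-2)^2 = -28
i=3: S_3 = -7 * (-2)^3 = 56
i=4: S_4 = -7 * (-2)^4 = -112
The first 5 terms are: [-7, 14, -28, 56, -112]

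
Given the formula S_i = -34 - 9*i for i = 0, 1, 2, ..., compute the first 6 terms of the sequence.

This is an arithmetic sequence.
i=0: S_0 = -34 + -9*0 = -34
i=1: S_1 = -34 + -9*1 = -43
i=2: S_2 = -34 + -9*2 = -52
i=3: S_3 = -34 + -9*3 = -61
i=4: S_4 = -34 + -9*4 = -70
i=5: S_5 = -34 + -9*5 = -79
The first 6 terms are: [-34, -43, -52, -61, -70, -79]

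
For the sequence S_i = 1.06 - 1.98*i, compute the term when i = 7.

S_7 = 1.06 + -1.98*7 = 1.06 + -13.86 = -12.8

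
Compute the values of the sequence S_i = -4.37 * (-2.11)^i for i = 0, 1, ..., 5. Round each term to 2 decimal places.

This is a geometric sequence.
i=0: S_0 = -4.37 * (-2.11)^0 = -4.37
i=1: S_1 = -4.37 * (-2.11)^1 ≈ 9.22
i=2: S_2 = -4.37 * (-2.11)^2 ≈ -19.46
i=3: S_3 = -4.37 * (-2.11)^3 ≈ 41.05
i=4: S_4 = -4.37 * (-2.11)^4 ≈ -86.62
i=5: S_5 = -4.37 * (-2.11)^5 ≈ 182.77
The first 6 terms are: [-4.37, 9.22, -19.46, 41.05, -86.62, 182.77]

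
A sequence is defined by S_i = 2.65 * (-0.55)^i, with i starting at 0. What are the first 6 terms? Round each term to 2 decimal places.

This is a geometric sequence.
i=0: S_0 = 2.65 * (-0.55)^0 = 2.65
i=1: S_1 = 2.65 * (-0.55)^1 ≈ -1.46
i=2: S_2 = 2.65 * (-0.55)^2 ≈ 0.8
i=3: S_3 = 2.65 * (-0.55)^3 ≈ -0.44
i=4: S_4 = 2.65 * (-0.55)^4 ≈ 0.24
i=5: S_5 = 2.65 * (-0.55)^5 ≈ -0.13
The first 6 terms are: [2.65, -1.46, 0.8, -0.44, 0.24, -0.13]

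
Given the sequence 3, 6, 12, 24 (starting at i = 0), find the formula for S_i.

Check ratios: 6 / 3 = 2.0
Common ratio r = 2.
First term a = 3.
Formula: S_i = 3 * 2^i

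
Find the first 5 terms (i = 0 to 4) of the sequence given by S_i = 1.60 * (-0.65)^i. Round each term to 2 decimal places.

This is a geometric sequence.
i=0: S_0 = 1.6 * (-0.65)^0 = 1.6
i=1: S_1 = 1.6 * (-0.65)^1 = -1.04
i=2: S_2 = 1.6 * (-0.65)^2 ≈ 0.68
i=3: S_3 = 1.6 * (-0.65)^3 ≈ -0.44
i=4: S_4 = 1.6 * (-0.65)^4 ≈ 0.29
The first 5 terms are: [1.6, -1.04, 0.68, -0.44, 0.29]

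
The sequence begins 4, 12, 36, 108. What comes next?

Ratios: 12 / 4 = 3.0
This is a geometric sequence with common ratio r = 3.
Next term = 108 * 3 = 324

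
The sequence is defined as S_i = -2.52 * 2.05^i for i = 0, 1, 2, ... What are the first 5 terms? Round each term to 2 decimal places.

This is a geometric sequence.
i=0: S_0 = -2.52 * 2.05^0 = -2.52
i=1: S_1 = -2.52 * 2.05^1 ≈ -5.17
i=2: S_2 = -2.52 * 2.05^2 ≈ -10.59
i=3: S_3 = -2.52 * 2.05^3 ≈ -21.71
i=4: S_4 = -2.52 * 2.05^4 ≈ -44.51
The first 5 terms are: [-2.52, -5.17, -10.59, -21.71, -44.51]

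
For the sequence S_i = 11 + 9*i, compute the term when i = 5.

S_5 = 11 + 9*5 = 11 + 45 = 56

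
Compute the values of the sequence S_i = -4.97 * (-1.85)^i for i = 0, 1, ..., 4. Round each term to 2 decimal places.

This is a geometric sequence.
i=0: S_0 = -4.97 * (-1.85)^0 = -4.97
i=1: S_1 = -4.97 * (-1.85)^1 ≈ 9.19
i=2: S_2 = -4.97 * (-1.85)^2 ≈ -17.01
i=3: S_3 = -4.97 * (-1.85)^3 ≈ 31.47
i=4: S_4 = -4.97 * (-1.85)^4 ≈ -58.22
The first 5 terms are: [-4.97, 9.19, -17.01, 31.47, -58.22]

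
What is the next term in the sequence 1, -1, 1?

Ratios: -1 / 1 = -1.0
This is a geometric sequence with common ratio r = -1.
Next term = 1 * -1 = -1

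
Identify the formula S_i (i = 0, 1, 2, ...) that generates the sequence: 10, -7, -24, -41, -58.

Check differences: -7 - 10 = -17
-24 - -7 = -17
Common difference d = -17.
First term a = 10.
Formula: S_i = 10 - 17*i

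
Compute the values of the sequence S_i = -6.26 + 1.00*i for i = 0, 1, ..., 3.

This is an arithmetic sequence.
i=0: S_0 = -6.26 + 1.0*0 = -6.26
i=1: S_1 = -6.26 + 1.0*1 = -5.26
i=2: S_2 = -6.26 + 1.0*2 = -4.26
i=3: S_3 = -6.26 + 1.0*3 = -3.26
The first 4 terms are: [-6.26, -5.26, -4.26, -3.26]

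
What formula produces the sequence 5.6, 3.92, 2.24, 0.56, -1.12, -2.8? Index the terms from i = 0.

Check differences: 3.92 - 5.6 = -1.68
2.24 - 3.92 = -1.68
Common difference d = -1.68.
First term a = 5.6.
Formula: S_i = 5.60 - 1.68*i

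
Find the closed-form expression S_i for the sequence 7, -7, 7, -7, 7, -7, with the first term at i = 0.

Check ratios: -7 / 7 = -1.0
Common ratio r = -1.
First term a = 7.
Formula: S_i = 7 * (-1)^i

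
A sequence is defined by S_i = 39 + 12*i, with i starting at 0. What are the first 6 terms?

This is an arithmetic sequence.
i=0: S_0 = 39 + 12*0 = 39
i=1: S_1 = 39 + 12*1 = 51
i=2: S_2 = 39 + 12*2 = 63
i=3: S_3 = 39 + 12*3 = 75
i=4: S_4 = 39 + 12*4 = 87
i=5: S_5 = 39 + 12*5 = 99
The first 6 terms are: [39, 51, 63, 75, 87, 99]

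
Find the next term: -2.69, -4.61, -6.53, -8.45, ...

Differences: -4.61 - -2.69 = -1.92
This is an arithmetic sequence with common difference d = -1.92.
Next term = -8.45 + -1.92 = -10.37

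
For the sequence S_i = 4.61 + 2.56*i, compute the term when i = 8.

S_8 = 4.61 + 2.56*8 = 4.61 + 20.48 = 25.09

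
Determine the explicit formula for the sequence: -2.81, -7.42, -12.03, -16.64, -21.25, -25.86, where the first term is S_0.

Check differences: -7.42 - -2.81 = -4.61
-12.03 - -7.42 = -4.61
Common difference d = -4.61.
First term a = -2.81.
Formula: S_i = -2.81 - 4.61*i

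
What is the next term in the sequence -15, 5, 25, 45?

Differences: 5 - -15 = 20
This is an arithmetic sequence with common difference d = 20.
Next term = 45 + 20 = 65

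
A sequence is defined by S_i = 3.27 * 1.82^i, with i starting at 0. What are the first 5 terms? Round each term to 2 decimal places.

This is a geometric sequence.
i=0: S_0 = 3.27 * 1.82^0 = 3.27
i=1: S_1 = 3.27 * 1.82^1 ≈ 5.95
i=2: S_2 = 3.27 * 1.82^2 ≈ 10.83
i=3: S_3 = 3.27 * 1.82^3 ≈ 19.71
i=4: S_4 = 3.27 * 1.82^4 ≈ 35.88
The first 5 terms are: [3.27, 5.95, 10.83, 19.71, 35.88]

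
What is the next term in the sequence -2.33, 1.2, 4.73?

Differences: 1.2 - -2.33 = 3.53
This is an arithmetic sequence with common difference d = 3.53.
Next term = 4.73 + 3.53 = 8.26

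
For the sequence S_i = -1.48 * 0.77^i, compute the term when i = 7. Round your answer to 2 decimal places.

S_7 = -1.48 * 0.77^7 ≈ -1.48 * 0.1605 ≈ -0.24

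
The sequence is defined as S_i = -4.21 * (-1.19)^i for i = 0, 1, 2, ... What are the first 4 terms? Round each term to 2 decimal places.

This is a geometric sequence.
i=0: S_0 = -4.21 * (-1.19)^0 = -4.21
i=1: S_1 = -4.21 * (-1.19)^1 ≈ 5.01
i=2: S_2 = -4.21 * (-1.19)^2 ≈ -5.96
i=3: S_3 = -4.21 * (-1.19)^3 ≈ 7.09
The first 4 terms are: [-4.21, 5.01, -5.96, 7.09]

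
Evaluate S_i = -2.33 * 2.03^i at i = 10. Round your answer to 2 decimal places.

S_10 = -2.33 * 2.03^10 ≈ -2.33 * 1188.3938 ≈ -2768.96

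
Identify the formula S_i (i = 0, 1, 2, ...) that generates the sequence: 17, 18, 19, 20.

Check differences: 18 - 17 = 1
19 - 18 = 1
Common difference d = 1.
First term a = 17.
Formula: S_i = 17 + 1*i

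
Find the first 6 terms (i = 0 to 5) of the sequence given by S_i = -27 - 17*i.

This is an arithmetic sequence.
i=0: S_0 = -27 + -17*0 = -27
i=1: S_1 = -27 + -17*1 = -44
i=2: S_2 = -27 + -17*2 = -61
i=3: S_3 = -27 + -17*3 = -78
i=4: S_4 = -27 + -17*4 = -95
i=5: S_5 = -27 + -17*5 = -112
The first 6 terms are: [-27, -44, -61, -78, -95, -112]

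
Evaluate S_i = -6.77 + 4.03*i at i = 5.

S_5 = -6.77 + 4.03*5 = -6.77 + 20.15 = 13.38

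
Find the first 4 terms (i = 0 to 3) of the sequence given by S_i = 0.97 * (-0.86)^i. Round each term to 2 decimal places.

This is a geometric sequence.
i=0: S_0 = 0.97 * (-0.86)^0 = 0.97
i=1: S_1 = 0.97 * (-0.86)^1 ≈ -0.83
i=2: S_2 = 0.97 * (-0.86)^2 ≈ 0.72
i=3: S_3 = 0.97 * (-0.86)^3 ≈ -0.62
The first 4 terms are: [0.97, -0.83, 0.72, -0.62]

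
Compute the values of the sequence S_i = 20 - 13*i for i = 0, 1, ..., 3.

This is an arithmetic sequence.
i=0: S_0 = 20 + -13*0 = 20
i=1: S_1 = 20 + -13*1 = 7
i=2: S_2 = 20 + -13*2 = -6
i=3: S_3 = 20 + -13*3 = -19
The first 4 terms are: [20, 7, -6, -19]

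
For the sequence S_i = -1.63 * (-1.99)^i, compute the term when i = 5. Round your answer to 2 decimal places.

S_5 = -1.63 * (-1.99)^5 ≈ -1.63 * -31.208 ≈ 50.87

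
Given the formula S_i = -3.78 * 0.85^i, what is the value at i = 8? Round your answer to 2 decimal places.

S_8 = -3.78 * 0.85^8 ≈ -3.78 * 0.2725 ≈ -1.03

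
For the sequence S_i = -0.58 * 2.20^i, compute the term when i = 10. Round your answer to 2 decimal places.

S_10 = -0.58 * 2.2^10 ≈ -0.58 * 2655.9923 ≈ -1540.48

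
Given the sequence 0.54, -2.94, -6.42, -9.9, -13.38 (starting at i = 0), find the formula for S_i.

Check differences: -2.94 - 0.54 = -3.48
-6.42 - -2.94 = -3.48
Common difference d = -3.48.
First term a = 0.54.
Formula: S_i = 0.54 - 3.48*i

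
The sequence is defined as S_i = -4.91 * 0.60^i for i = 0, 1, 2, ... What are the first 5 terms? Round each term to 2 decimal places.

This is a geometric sequence.
i=0: S_0 = -4.91 * 0.6^0 = -4.91
i=1: S_1 = -4.91 * 0.6^1 ≈ -2.95
i=2: S_2 = -4.91 * 0.6^2 ≈ -1.77
i=3: S_3 = -4.91 * 0.6^3 ≈ -1.06
i=4: S_4 = -4.91 * 0.6^4 ≈ -0.64
The first 5 terms are: [-4.91, -2.95, -1.77, -1.06, -0.64]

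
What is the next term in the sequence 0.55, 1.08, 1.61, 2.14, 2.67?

Differences: 1.08 - 0.55 = 0.53
This is an arithmetic sequence with common difference d = 0.53.
Next term = 2.67 + 0.53 = 3.2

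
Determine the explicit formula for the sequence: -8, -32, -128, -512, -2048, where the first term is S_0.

Check ratios: -32 / -8 = 4.0
Common ratio r = 4.
First term a = -8.
Formula: S_i = -8 * 4^i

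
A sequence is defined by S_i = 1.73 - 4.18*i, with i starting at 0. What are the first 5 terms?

This is an arithmetic sequence.
i=0: S_0 = 1.73 + -4.18*0 = 1.73
i=1: S_1 = 1.73 + -4.18*1 = -2.45
i=2: S_2 = 1.73 + -4.18*2 = -6.63
i=3: S_3 = 1.73 + -4.18*3 = -10.81
i=4: S_4 = 1.73 + -4.18*4 = -14.99
The first 5 terms are: [1.73, -2.45, -6.63, -10.81, -14.99]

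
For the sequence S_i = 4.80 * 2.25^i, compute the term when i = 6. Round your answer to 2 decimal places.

S_6 = 4.8 * 2.25^6 ≈ 4.8 * 129.7463 ≈ 622.78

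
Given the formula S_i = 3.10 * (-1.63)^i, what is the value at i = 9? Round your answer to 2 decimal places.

S_9 = 3.1 * (-1.63)^9 ≈ 3.1 * -81.2248 ≈ -251.8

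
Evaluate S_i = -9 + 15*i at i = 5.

S_5 = -9 + 15*5 = -9 + 75 = 66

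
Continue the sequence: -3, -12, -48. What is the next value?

Ratios: -12 / -3 = 4.0
This is a geometric sequence with common ratio r = 4.
Next term = -48 * 4 = -192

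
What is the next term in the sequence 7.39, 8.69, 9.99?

Differences: 8.69 - 7.39 = 1.3
This is an arithmetic sequence with common difference d = 1.3.
Next term = 9.99 + 1.3 = 11.29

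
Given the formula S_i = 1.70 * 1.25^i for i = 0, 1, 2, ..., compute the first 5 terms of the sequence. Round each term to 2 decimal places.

This is a geometric sequence.
i=0: S_0 = 1.7 * 1.25^0 = 1.7
i=1: S_1 = 1.7 * 1.25^1 ≈ 2.13
i=2: S_2 = 1.7 * 1.25^2 ≈ 2.66
i=3: S_3 = 1.7 * 1.25^3 ≈ 3.32
i=4: S_4 = 1.7 * 1.25^4 ≈ 4.15
The first 5 terms are: [1.7, 2.13, 2.66, 3.32, 4.15]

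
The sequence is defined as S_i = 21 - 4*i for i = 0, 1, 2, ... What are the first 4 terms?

This is an arithmetic sequence.
i=0: S_0 = 21 + -4*0 = 21
i=1: S_1 = 21 + -4*1 = 17
i=2: S_2 = 21 + -4*2 = 13
i=3: S_3 = 21 + -4*3 = 9
The first 4 terms are: [21, 17, 13, 9]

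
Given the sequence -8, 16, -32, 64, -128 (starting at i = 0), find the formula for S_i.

Check ratios: 16 / -8 = -2.0
Common ratio r = -2.
First term a = -8.
Formula: S_i = -8 * (-2)^i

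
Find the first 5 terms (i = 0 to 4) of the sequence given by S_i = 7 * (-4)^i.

This is a geometric sequence.
i=0: S_0 = 7 * (-4)^0 = 7
i=1: S_1 = 7 * (-4)^1 = -28
i=2: S_2 = 7 * (-4)^2 = 112
i=3: S_3 = 7 * (-4)^3 = -448
i=4: S_4 = 7 * (-4)^4 = 1792
The first 5 terms are: [7, -28, 112, -448, 1792]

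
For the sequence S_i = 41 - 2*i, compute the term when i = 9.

S_9 = 41 + -2*9 = 41 + -18 = 23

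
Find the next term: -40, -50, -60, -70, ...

Differences: -50 - -40 = -10
This is an arithmetic sequence with common difference d = -10.
Next term = -70 + -10 = -80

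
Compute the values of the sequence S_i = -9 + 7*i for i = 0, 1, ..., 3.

This is an arithmetic sequence.
i=0: S_0 = -9 + 7*0 = -9
i=1: S_1 = -9 + 7*1 = -2
i=2: S_2 = -9 + 7*2 = 5
i=3: S_3 = -9 + 7*3 = 12
The first 4 terms are: [-9, -2, 5, 12]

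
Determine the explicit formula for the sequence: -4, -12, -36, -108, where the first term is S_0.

Check ratios: -12 / -4 = 3.0
Common ratio r = 3.
First term a = -4.
Formula: S_i = -4 * 3^i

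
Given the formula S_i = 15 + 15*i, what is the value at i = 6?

S_6 = 15 + 15*6 = 15 + 90 = 105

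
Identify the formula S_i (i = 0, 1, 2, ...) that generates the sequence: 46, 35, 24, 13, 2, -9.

Check differences: 35 - 46 = -11
24 - 35 = -11
Common difference d = -11.
First term a = 46.
Formula: S_i = 46 - 11*i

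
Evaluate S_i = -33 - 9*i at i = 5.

S_5 = -33 + -9*5 = -33 + -45 = -78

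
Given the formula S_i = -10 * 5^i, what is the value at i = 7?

S_7 = -10 * 5^7 = -10 * 78125 = -781250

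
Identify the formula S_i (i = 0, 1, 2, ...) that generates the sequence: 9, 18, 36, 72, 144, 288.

Check ratios: 18 / 9 = 2.0
Common ratio r = 2.
First term a = 9.
Formula: S_i = 9 * 2^i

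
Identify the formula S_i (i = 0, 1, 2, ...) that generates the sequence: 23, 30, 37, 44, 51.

Check differences: 30 - 23 = 7
37 - 30 = 7
Common difference d = 7.
First term a = 23.
Formula: S_i = 23 + 7*i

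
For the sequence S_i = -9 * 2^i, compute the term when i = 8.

S_8 = -9 * 2^8 = -9 * 256 = -2304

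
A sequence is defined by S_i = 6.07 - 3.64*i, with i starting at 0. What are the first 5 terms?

This is an arithmetic sequence.
i=0: S_0 = 6.07 + -3.64*0 = 6.07
i=1: S_1 = 6.07 + -3.64*1 = 2.43
i=2: S_2 = 6.07 + -3.64*2 = -1.21
i=3: S_3 = 6.07 + -3.64*3 = -4.85
i=4: S_4 = 6.07 + -3.64*4 = -8.49
The first 5 terms are: [6.07, 2.43, -1.21, -4.85, -8.49]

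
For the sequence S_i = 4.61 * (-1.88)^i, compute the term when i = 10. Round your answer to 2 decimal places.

S_10 = 4.61 * (-1.88)^10 ≈ 4.61 * 551.5419 ≈ 2542.61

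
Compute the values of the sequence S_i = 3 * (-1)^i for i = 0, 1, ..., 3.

This is a geometric sequence.
i=0: S_0 = 3 * (-1)^0 = 3
i=1: S_1 = 3 * (-1)^1 = -3
i=2: S_2 = 3 * (-1)^2 = 3
i=3: S_3 = 3 * (-1)^3 = -3
The first 4 terms are: [3, -3, 3, -3]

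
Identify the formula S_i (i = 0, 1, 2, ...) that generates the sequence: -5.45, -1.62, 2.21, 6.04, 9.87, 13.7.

Check differences: -1.62 - -5.45 = 3.83
2.21 - -1.62 = 3.83
Common difference d = 3.83.
First term a = -5.45.
Formula: S_i = -5.45 + 3.83*i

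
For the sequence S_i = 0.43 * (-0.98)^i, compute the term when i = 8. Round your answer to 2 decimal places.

S_8 = 0.43 * (-0.98)^8 ≈ 0.43 * 0.8508 ≈ 0.37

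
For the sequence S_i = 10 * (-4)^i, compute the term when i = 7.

S_7 = 10 * (-4)^7 = 10 * -16384 = -163840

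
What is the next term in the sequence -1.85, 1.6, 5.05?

Differences: 1.6 - -1.85 = 3.45
This is an arithmetic sequence with common difference d = 3.45.
Next term = 5.05 + 3.45 = 8.5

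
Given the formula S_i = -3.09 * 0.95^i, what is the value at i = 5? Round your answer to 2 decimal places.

S_5 = -3.09 * 0.95^5 ≈ -3.09 * 0.7738 ≈ -2.39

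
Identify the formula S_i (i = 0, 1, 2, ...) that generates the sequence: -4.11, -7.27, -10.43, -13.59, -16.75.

Check differences: -7.27 - -4.11 = -3.16
-10.43 - -7.27 = -3.16
Common difference d = -3.16.
First term a = -4.11.
Formula: S_i = -4.11 - 3.16*i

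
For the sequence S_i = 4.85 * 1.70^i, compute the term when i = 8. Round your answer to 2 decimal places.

S_8 = 4.85 * 1.7^8 ≈ 4.85 * 69.7576 ≈ 338.32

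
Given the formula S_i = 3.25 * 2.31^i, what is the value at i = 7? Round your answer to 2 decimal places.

S_7 = 3.25 * 2.31^7 ≈ 3.25 * 350.9812 ≈ 1140.69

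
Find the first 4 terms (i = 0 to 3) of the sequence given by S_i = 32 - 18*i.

This is an arithmetic sequence.
i=0: S_0 = 32 + -18*0 = 32
i=1: S_1 = 32 + -18*1 = 14
i=2: S_2 = 32 + -18*2 = -4
i=3: S_3 = 32 + -18*3 = -22
The first 4 terms are: [32, 14, -4, -22]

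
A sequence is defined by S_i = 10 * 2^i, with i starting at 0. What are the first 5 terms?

This is a geometric sequence.
i=0: S_0 = 10 * 2^0 = 10
i=1: S_1 = 10 * 2^1 = 20
i=2: S_2 = 10 * 2^2 = 40
i=3: S_3 = 10 * 2^3 = 80
i=4: S_4 = 10 * 2^4 = 160
The first 5 terms are: [10, 20, 40, 80, 160]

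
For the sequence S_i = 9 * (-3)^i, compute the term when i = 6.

S_6 = 9 * (-3)^6 = 9 * 729 = 6561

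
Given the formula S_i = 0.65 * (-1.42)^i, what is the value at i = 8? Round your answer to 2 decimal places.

S_8 = 0.65 * (-1.42)^8 ≈ 0.65 * 16.5313 ≈ 10.75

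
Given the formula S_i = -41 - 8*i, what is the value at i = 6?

S_6 = -41 + -8*6 = -41 + -48 = -89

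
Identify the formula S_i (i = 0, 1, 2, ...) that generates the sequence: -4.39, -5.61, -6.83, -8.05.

Check differences: -5.61 - -4.39 = -1.22
-6.83 - -5.61 = -1.22
Common difference d = -1.22.
First term a = -4.39.
Formula: S_i = -4.39 - 1.22*i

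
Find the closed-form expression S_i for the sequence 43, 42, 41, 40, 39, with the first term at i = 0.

Check differences: 42 - 43 = -1
41 - 42 = -1
Common difference d = -1.
First term a = 43.
Formula: S_i = 43 - 1*i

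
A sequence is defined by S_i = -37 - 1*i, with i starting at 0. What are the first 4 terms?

This is an arithmetic sequence.
i=0: S_0 = -37 + -1*0 = -37
i=1: S_1 = -37 + -1*1 = -38
i=2: S_2 = -37 + -1*2 = -39
i=3: S_3 = -37 + -1*3 = -40
The first 4 terms are: [-37, -38, -39, -40]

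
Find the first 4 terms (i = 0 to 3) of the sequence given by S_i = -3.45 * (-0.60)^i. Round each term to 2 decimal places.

This is a geometric sequence.
i=0: S_0 = -3.45 * (-0.6)^0 = -3.45
i=1: S_1 = -3.45 * (-0.6)^1 = 2.07
i=2: S_2 = -3.45 * (-0.6)^2 ≈ -1.24
i=3: S_3 = -3.45 * (-0.6)^3 ≈ 0.75
The first 4 terms are: [-3.45, 2.07, -1.24, 0.75]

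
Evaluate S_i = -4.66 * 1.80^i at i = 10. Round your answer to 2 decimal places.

S_10 = -4.66 * 1.8^10 ≈ -4.66 * 357.0467 ≈ -1663.84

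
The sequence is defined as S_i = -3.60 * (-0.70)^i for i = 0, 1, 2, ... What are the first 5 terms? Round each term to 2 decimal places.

This is a geometric sequence.
i=0: S_0 = -3.6 * (-0.7)^0 = -3.6
i=1: S_1 = -3.6 * (-0.7)^1 = 2.52
i=2: S_2 = -3.6 * (-0.7)^2 ≈ -1.76
i=3: S_3 = -3.6 * (-0.7)^3 ≈ 1.23
i=4: S_4 = -3.6 * (-0.7)^4 ≈ -0.86
The first 5 terms are: [-3.6, 2.52, -1.76, 1.23, -0.86]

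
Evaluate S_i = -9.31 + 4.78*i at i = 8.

S_8 = -9.31 + 4.78*8 = -9.31 + 38.24 = 28.93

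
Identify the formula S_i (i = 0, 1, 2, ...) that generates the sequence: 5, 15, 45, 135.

Check ratios: 15 / 5 = 3.0
Common ratio r = 3.
First term a = 5.
Formula: S_i = 5 * 3^i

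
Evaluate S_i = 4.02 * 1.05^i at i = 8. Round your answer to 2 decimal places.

S_8 = 4.02 * 1.05^8 ≈ 4.02 * 1.4775 ≈ 5.94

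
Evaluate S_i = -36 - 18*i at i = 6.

S_6 = -36 + -18*6 = -36 + -108 = -144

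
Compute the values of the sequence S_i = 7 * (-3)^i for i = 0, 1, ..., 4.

This is a geometric sequence.
i=0: S_0 = 7 * (-3)^0 = 7
i=1: S_1 = 7 * (-3)^1 = -21
i=2: S_2 = 7 * (-3)^2 = 63
i=3: S_3 = 7 * (-3)^3 = -189
i=4: S_4 = 7 * (-3)^4 = 567
The first 5 terms are: [7, -21, 63, -189, 567]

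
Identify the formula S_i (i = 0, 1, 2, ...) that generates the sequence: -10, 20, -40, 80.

Check ratios: 20 / -10 = -2.0
Common ratio r = -2.
First term a = -10.
Formula: S_i = -10 * (-2)^i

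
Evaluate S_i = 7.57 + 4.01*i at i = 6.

S_6 = 7.57 + 4.01*6 = 7.57 + 24.06 = 31.63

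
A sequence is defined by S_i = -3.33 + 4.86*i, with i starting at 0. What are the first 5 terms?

This is an arithmetic sequence.
i=0: S_0 = -3.33 + 4.86*0 = -3.33
i=1: S_1 = -3.33 + 4.86*1 = 1.53
i=2: S_2 = -3.33 + 4.86*2 = 6.39
i=3: S_3 = -3.33 + 4.86*3 = 11.25
i=4: S_4 = -3.33 + 4.86*4 = 16.11
The first 5 terms are: [-3.33, 1.53, 6.39, 11.25, 16.11]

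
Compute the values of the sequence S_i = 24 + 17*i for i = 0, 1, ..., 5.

This is an arithmetic sequence.
i=0: S_0 = 24 + 17*0 = 24
i=1: S_1 = 24 + 17*1 = 41
i=2: S_2 = 24 + 17*2 = 58
i=3: S_3 = 24 + 17*3 = 75
i=4: S_4 = 24 + 17*4 = 92
i=5: S_5 = 24 + 17*5 = 109
The first 6 terms are: [24, 41, 58, 75, 92, 109]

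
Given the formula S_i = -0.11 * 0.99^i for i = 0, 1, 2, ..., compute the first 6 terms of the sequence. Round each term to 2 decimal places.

This is a geometric sequence.
i=0: S_0 = -0.11 * 0.99^0 = -0.11
i=1: S_1 = -0.11 * 0.99^1 ≈ -0.11
i=2: S_2 = -0.11 * 0.99^2 ≈ -0.11
i=3: S_3 = -0.11 * 0.99^3 ≈ -0.11
i=4: S_4 = -0.11 * 0.99^4 ≈ -0.11
i=5: S_5 = -0.11 * 0.99^5 ≈ -0.1
The first 6 terms are: [-0.11, -0.11, -0.11, -0.11, -0.11, -0.1]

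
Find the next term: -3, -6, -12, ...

Ratios: -6 / -3 = 2.0
This is a geometric sequence with common ratio r = 2.
Next term = -12 * 2 = -24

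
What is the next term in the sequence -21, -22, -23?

Differences: -22 - -21 = -1
This is an arithmetic sequence with common difference d = -1.
Next term = -23 + -1 = -24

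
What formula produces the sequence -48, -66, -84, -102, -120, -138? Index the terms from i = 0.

Check differences: -66 - -48 = -18
-84 - -66 = -18
Common difference d = -18.
First term a = -48.
Formula: S_i = -48 - 18*i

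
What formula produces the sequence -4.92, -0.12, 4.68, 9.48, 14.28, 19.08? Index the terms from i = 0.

Check differences: -0.12 - -4.92 = 4.8
4.68 - -0.12 = 4.8
Common difference d = 4.8.
First term a = -4.92.
Formula: S_i = -4.92 + 4.80*i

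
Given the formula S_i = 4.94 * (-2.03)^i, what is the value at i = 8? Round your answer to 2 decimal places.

S_8 = 4.94 * (-2.03)^8 ≈ 4.94 * 288.3821 ≈ 1424.61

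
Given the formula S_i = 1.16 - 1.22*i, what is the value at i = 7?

S_7 = 1.16 + -1.22*7 = 1.16 + -8.54 = -7.38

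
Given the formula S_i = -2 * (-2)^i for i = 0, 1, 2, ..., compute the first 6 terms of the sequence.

This is a geometric sequence.
i=0: S_0 = -2 * (-2)^0 = -2
i=1: S_1 = -2 * (-2)^1 = 4
i=2: S_2 = -2 * (-2)^2 = -8
i=3: S_3 = -2 * (-2)^3 = 16
i=4: S_4 = -2 * (-2)^4 = -32
i=5: S_5 = -2 * (-2)^5 = 64
The first 6 terms are: [-2, 4, -8, 16, -32, 64]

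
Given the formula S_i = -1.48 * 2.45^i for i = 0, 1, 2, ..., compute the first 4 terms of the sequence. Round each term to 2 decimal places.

This is a geometric sequence.
i=0: S_0 = -1.48 * 2.45^0 = -1.48
i=1: S_1 = -1.48 * 2.45^1 ≈ -3.63
i=2: S_2 = -1.48 * 2.45^2 ≈ -8.88
i=3: S_3 = -1.48 * 2.45^3 ≈ -21.77
The first 4 terms are: [-1.48, -3.63, -8.88, -21.77]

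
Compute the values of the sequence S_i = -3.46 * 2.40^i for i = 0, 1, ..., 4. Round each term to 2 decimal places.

This is a geometric sequence.
i=0: S_0 = -3.46 * 2.4^0 = -3.46
i=1: S_1 = -3.46 * 2.4^1 ≈ -8.3
i=2: S_2 = -3.46 * 2.4^2 ≈ -19.93
i=3: S_3 = -3.46 * 2.4^3 ≈ -47.83
i=4: S_4 = -3.46 * 2.4^4 ≈ -114.79
The first 5 terms are: [-3.46, -8.3, -19.93, -47.83, -114.79]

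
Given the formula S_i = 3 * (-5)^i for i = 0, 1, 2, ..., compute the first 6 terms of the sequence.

This is a geometric sequence.
i=0: S_0 = 3 * (-5)^0 = 3
i=1: S_1 = 3 * (-5)^1 = -15
i=2: S_2 = 3 * (-5)^2 = 75
i=3: S_3 = 3 * (-5)^3 = -375
i=4: S_4 = 3 * (-5)^4 = 1875
i=5: S_5 = 3 * (-5)^5 = -9375
The first 6 terms are: [3, -15, 75, -375, 1875, -9375]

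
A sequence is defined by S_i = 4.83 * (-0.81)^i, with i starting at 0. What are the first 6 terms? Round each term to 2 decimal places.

This is a geometric sequence.
i=0: S_0 = 4.83 * (-0.81)^0 = 4.83
i=1: S_1 = 4.83 * (-0.81)^1 ≈ -3.91
i=2: S_2 = 4.83 * (-0.81)^2 ≈ 3.17
i=3: S_3 = 4.83 * (-0.81)^3 ≈ -2.57
i=4: S_4 = 4.83 * (-0.81)^4 ≈ 2.08
i=5: S_5 = 4.83 * (-0.81)^5 ≈ -1.68
The first 6 terms are: [4.83, -3.91, 3.17, -2.57, 2.08, -1.68]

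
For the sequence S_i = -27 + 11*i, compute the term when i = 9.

S_9 = -27 + 11*9 = -27 + 99 = 72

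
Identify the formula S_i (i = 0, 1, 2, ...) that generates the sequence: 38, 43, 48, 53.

Check differences: 43 - 38 = 5
48 - 43 = 5
Common difference d = 5.
First term a = 38.
Formula: S_i = 38 + 5*i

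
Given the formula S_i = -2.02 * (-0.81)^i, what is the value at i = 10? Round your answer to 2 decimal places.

S_10 = -2.02 * (-0.81)^10 ≈ -2.02 * 0.1216 ≈ -0.25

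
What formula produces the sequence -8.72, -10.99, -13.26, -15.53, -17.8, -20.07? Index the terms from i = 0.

Check differences: -10.99 - -8.72 = -2.27
-13.26 - -10.99 = -2.27
Common difference d = -2.27.
First term a = -8.72.
Formula: S_i = -8.72 - 2.27*i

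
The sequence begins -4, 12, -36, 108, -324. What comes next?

Ratios: 12 / -4 = -3.0
This is a geometric sequence with common ratio r = -3.
Next term = -324 * -3 = 972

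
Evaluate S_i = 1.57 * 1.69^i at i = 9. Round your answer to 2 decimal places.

S_9 = 1.57 * 1.69^9 ≈ 1.57 * 112.4554 ≈ 176.55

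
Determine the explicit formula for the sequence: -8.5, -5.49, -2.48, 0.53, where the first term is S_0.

Check differences: -5.49 - -8.5 = 3.01
-2.48 - -5.49 = 3.01
Common difference d = 3.01.
First term a = -8.5.
Formula: S_i = -8.50 + 3.01*i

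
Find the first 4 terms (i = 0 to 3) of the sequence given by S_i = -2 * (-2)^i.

This is a geometric sequence.
i=0: S_0 = -2 * (-2)^0 = -2
i=1: S_1 = -2 * (-2)^1 = 4
i=2: S_2 = -2 * (-2)^2 = -8
i=3: S_3 = -2 * (-2)^3 = 16
The first 4 terms are: [-2, 4, -8, 16]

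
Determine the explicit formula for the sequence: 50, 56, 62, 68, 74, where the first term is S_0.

Check differences: 56 - 50 = 6
62 - 56 = 6
Common difference d = 6.
First term a = 50.
Formula: S_i = 50 + 6*i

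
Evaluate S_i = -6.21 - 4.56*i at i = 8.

S_8 = -6.21 + -4.56*8 = -6.21 + -36.48 = -42.69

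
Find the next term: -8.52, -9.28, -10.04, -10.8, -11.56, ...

Differences: -9.28 - -8.52 = -0.76
This is an arithmetic sequence with common difference d = -0.76.
Next term = -11.56 + -0.76 = -12.32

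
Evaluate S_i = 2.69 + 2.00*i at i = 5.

S_5 = 2.69 + 2.0*5 = 2.69 + 10.0 = 12.69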